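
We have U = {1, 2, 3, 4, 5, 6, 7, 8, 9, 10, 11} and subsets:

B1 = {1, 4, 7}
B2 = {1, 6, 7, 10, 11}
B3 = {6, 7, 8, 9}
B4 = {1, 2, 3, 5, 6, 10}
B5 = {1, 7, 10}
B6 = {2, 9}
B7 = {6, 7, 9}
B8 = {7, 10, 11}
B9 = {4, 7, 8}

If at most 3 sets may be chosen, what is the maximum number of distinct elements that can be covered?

Choosing B1, B3, B4 covers {1, 2, 3, 4, 5, 6, 7, 8, 9, 10} — 10 elements.
No choice of 3 sets does better; here 11 is left uncovered.

10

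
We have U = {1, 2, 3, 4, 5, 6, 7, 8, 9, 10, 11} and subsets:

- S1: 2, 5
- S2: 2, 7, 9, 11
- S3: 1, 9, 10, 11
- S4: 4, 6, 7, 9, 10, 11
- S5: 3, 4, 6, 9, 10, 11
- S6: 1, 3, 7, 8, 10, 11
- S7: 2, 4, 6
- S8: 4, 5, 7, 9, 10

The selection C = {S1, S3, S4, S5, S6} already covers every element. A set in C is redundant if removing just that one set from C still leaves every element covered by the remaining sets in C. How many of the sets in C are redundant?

Drop S1: 2, 5 uncovered — not redundant.
Drop S3: the rest still cover every element — redundant.
Drop S4: the rest still cover every element — redundant.
Drop S5: the rest still cover every element — redundant.
Drop S6: 8 uncovered — not redundant.
3 redundant: S3, S4, S5.

3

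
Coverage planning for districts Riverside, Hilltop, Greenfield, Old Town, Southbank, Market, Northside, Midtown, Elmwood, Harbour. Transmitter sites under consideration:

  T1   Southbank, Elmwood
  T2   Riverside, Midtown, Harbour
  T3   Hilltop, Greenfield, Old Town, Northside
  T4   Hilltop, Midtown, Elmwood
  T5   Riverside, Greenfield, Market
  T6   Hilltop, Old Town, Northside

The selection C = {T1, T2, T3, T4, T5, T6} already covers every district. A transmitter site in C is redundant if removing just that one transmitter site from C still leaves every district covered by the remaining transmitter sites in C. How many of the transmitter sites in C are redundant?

3

Drop T1: Southbank uncovered — not redundant.
Drop T2: Harbour uncovered — not redundant.
Drop T3: the rest still cover every district — redundant.
Drop T4: the rest still cover every district — redundant.
Drop T5: Market uncovered — not redundant.
Drop T6: the rest still cover every district — redundant.
3 redundant: T3, T4, T6.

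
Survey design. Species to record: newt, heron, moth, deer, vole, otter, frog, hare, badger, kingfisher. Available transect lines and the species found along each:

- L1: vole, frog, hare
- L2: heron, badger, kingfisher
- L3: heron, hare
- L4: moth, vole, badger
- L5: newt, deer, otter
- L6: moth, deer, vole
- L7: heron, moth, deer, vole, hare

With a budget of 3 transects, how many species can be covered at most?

9

Choosing L1, L2, L5 covers {newt, heron, deer, vole, otter, frog, hare, badger, kingfisher} — 9 species.
No choice of 3 transects does better; here moth is left uncovered.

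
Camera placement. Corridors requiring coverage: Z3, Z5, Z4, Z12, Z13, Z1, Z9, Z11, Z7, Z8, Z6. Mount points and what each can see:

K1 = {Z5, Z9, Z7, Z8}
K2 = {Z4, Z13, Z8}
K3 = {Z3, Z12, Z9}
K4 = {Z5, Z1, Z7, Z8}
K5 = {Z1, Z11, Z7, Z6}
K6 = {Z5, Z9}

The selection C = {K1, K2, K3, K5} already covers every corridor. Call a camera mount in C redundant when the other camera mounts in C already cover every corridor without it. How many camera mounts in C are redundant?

0

Drop K1: Z5 uncovered — not redundant.
Drop K2: Z4, Z13 uncovered — not redundant.
Drop K3: Z3, Z12 uncovered — not redundant.
Drop K5: Z1, Z11, Z6 uncovered — not redundant.
None of the camera mounts in C is redundant.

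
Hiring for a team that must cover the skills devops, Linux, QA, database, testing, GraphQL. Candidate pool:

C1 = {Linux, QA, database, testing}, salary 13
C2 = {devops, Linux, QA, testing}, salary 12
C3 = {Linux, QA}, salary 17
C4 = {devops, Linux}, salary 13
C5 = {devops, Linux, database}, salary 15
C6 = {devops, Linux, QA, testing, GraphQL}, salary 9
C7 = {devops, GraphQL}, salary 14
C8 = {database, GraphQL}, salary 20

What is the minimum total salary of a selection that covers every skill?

22

C1, C6 cover every skill at salary 13 + 9 = 22.
Any cover uses at least 2 candidates; among all covering selections none totals below 22.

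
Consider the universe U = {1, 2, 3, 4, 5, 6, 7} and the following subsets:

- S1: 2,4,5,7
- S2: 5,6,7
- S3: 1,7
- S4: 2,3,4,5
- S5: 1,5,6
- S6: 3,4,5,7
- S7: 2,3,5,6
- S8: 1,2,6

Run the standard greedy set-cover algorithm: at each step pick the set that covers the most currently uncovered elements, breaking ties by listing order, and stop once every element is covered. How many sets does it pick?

Pick 1: S1 covers 4 new elements (2, 4, 5, 7).
Pick 2: S5 covers 2 new elements (1, 6).
Pick 3: S4 covers 1 new elements (3).
Greedy uses 3 sets. (The true minimum is 2.)

3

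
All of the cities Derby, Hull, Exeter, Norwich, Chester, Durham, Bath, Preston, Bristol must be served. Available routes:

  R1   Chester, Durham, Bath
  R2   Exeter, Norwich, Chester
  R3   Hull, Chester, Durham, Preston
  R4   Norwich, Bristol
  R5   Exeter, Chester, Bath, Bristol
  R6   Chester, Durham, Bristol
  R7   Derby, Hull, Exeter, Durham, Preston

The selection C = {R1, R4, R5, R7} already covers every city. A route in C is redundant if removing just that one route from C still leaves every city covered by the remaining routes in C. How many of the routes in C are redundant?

2

Drop R1: the rest still cover every city — redundant.
Drop R4: Norwich uncovered — not redundant.
Drop R5: the rest still cover every city — redundant.
Drop R7: Derby, Hull, Preston uncovered — not redundant.
2 redundant: R1, R5.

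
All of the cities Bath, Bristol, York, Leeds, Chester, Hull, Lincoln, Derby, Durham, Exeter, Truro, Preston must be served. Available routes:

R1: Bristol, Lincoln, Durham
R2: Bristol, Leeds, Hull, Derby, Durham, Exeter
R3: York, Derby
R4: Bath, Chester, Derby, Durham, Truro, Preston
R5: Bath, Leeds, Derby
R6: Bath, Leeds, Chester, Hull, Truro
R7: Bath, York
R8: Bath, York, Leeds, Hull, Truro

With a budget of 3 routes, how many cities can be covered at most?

11

Choosing R1, R2, R4 covers {Bath, Bristol, Leeds, Chester, Hull, Lincoln, Derby, Durham, Exeter, Truro, Preston} — 11 cities.
No choice of 3 routes does better; here York is left uncovered.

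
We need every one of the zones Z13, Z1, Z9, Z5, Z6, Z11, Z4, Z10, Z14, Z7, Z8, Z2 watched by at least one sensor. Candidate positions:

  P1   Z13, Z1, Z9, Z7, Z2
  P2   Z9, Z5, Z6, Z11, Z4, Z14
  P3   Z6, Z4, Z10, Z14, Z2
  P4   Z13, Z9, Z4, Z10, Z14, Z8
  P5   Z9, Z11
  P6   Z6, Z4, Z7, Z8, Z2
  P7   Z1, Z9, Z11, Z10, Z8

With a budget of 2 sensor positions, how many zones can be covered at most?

10

Choosing P1, P2 covers {Z13, Z1, Z9, Z5, Z6, Z11, Z4, Z14, Z7, Z2} — 10 zones.
No choice of 2 sensor positions does better; here Z10, Z8 are left uncovered.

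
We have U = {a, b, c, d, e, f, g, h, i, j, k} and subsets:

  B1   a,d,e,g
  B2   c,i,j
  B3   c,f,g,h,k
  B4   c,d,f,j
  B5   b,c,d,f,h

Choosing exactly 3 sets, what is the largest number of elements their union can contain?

10

Choosing B1, B2, B3 covers {a, c, d, e, f, g, h, i, j, k} — 10 elements.
No choice of 3 sets does better; here b is left uncovered.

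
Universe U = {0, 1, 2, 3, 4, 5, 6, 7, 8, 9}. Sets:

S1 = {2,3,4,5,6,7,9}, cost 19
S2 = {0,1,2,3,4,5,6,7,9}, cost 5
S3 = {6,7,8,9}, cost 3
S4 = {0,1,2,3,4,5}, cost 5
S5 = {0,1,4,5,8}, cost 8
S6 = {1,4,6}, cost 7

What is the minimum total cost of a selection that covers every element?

8

S2, S3 cover every element at cost 5 + 3 = 8.
Any cover uses at least 2 sets; among all covering selections none totals below 8.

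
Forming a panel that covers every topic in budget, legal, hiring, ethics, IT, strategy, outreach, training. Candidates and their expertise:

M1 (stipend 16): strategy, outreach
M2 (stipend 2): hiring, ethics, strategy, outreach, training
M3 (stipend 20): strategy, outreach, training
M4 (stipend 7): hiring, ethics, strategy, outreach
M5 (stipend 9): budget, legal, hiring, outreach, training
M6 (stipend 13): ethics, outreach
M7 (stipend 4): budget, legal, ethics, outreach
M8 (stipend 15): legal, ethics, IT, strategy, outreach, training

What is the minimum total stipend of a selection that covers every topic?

21

M2, M7, M8 cover every topic at stipend 2 + 4 + 15 = 21.
Any cover uses at least 2 members; among all covering selections none totals below 21.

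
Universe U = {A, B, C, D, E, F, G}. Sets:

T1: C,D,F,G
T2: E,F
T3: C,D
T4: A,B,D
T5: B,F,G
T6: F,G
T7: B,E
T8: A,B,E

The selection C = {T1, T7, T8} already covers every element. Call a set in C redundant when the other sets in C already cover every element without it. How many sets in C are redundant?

1

Drop T1: C, D, F, G uncovered — not redundant.
Drop T7: the rest still cover every element — redundant.
Drop T8: A uncovered — not redundant.
1 redundant: T7.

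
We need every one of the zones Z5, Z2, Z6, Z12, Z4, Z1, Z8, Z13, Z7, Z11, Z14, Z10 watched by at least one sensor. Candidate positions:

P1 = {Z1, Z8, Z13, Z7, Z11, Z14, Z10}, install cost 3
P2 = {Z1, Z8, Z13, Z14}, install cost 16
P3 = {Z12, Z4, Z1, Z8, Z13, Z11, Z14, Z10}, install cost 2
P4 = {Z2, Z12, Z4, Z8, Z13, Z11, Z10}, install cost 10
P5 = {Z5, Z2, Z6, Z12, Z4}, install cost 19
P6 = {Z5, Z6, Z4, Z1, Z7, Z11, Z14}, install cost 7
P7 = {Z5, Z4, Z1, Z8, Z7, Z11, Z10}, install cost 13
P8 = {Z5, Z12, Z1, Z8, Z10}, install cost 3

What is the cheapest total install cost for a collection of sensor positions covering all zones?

P4, P6 cover every zone at install cost 10 + 7 = 17.
Any cover uses at least 2 sensor positions; among all covering selections none totals below 17.
Greedy by coverage-per-install cost would pick P3, P6, P4 for 19 — worse than the optimum 17.

17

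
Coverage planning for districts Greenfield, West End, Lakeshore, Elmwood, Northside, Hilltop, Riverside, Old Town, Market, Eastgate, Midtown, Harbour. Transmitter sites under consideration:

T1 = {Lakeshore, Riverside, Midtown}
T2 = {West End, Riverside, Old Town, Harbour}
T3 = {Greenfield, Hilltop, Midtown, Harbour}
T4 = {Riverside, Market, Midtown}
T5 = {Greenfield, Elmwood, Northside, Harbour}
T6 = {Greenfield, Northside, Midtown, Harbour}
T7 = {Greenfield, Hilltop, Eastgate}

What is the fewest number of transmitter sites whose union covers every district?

5

T1, T2, T4, T5, T7 together cover {Greenfield, West End, Lakeshore, Elmwood, Northside, Hilltop, Riverside, Old Town, Market, Eastgate, Midtown, Harbour} — every district.
No 4 of the 7 transmitter sites cover everything (all 35 size-4 selections fall short), so 5 is minimum.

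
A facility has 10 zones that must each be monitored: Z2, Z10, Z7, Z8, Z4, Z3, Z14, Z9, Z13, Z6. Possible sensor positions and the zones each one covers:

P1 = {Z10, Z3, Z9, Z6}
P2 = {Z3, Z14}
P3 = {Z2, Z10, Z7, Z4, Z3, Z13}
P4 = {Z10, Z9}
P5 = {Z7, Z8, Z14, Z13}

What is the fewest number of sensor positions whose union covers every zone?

P1, P3, P5 together cover {Z2, Z10, Z7, Z8, Z4, Z3, Z14, Z9, Z13, Z6} — every zone.
No 2 of the 5 sensor positions cover everything (all 10 pairs fall short), so 3 is minimum.

3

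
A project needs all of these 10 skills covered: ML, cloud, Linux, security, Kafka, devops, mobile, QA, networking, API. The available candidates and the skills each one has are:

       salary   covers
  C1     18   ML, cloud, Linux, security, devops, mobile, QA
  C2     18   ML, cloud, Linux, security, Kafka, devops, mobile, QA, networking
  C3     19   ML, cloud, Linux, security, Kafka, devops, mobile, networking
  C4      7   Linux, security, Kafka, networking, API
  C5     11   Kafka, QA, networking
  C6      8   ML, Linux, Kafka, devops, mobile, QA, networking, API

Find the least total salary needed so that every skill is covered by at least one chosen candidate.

C1, C4 cover every skill at salary 18 + 7 = 25.
Any cover uses at least 2 candidates; among all covering selections none totals below 25.

25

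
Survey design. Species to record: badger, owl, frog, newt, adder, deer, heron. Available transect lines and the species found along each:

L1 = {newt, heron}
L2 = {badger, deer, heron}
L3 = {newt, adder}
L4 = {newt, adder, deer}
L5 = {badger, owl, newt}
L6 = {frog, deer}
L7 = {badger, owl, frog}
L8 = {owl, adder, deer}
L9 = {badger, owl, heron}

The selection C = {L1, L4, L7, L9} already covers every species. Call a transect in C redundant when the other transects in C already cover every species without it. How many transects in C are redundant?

Drop L1: the rest still cover every species — redundant.
Drop L4: adder, deer uncovered — not redundant.
Drop L7: frog uncovered — not redundant.
Drop L9: the rest still cover every species — redundant.
2 redundant: L1, L9.

2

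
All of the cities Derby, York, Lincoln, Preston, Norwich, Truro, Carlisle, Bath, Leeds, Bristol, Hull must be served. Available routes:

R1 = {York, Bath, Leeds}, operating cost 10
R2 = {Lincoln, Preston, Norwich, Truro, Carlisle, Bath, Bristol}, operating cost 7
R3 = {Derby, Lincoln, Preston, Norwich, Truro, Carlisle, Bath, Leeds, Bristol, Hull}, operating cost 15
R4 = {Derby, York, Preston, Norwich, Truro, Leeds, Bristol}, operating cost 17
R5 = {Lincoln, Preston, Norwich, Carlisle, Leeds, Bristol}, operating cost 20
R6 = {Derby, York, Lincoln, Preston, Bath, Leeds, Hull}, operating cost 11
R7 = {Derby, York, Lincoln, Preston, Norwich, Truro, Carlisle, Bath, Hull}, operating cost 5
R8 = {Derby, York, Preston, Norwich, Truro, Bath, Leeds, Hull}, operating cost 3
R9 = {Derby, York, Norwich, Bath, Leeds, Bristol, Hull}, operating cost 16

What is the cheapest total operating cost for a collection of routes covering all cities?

R2, R8 cover every city at operating cost 7 + 3 = 10.
Any cover uses at least 2 routes; among all covering selections none totals below 10.

10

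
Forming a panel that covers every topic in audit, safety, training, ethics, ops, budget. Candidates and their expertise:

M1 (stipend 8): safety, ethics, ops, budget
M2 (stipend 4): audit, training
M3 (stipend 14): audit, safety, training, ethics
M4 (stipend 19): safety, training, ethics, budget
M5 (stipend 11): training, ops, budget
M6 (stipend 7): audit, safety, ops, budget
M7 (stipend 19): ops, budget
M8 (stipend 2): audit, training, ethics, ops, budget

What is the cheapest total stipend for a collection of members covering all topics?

M6, M8 cover every topic at stipend 7 + 2 = 9.
Any cover uses at least 2 members; among all covering selections none totals below 9.

9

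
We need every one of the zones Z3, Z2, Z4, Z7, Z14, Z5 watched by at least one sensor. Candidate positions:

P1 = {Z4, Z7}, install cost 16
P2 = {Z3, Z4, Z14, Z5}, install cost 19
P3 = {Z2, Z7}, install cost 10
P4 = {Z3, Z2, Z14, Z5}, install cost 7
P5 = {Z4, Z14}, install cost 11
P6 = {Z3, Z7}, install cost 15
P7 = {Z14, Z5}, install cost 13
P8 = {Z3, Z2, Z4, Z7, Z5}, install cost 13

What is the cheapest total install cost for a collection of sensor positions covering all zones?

P4, P8 cover every zone at install cost 7 + 13 = 20.
Any cover uses at least 2 sensor positions; among all covering selections none totals below 20.

20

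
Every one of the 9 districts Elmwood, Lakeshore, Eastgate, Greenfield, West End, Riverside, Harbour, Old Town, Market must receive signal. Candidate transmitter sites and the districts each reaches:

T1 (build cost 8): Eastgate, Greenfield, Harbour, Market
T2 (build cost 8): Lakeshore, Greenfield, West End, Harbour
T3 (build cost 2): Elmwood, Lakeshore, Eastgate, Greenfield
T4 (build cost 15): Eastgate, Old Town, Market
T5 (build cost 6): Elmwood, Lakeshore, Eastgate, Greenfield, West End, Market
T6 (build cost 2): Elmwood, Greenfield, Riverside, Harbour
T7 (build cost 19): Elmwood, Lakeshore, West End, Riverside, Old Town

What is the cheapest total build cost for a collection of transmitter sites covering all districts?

23

T4, T5, T6 cover every district at build cost 15 + 6 + 2 = 23.
Any cover uses at least 2 transmitter sites; among all covering selections none totals below 23.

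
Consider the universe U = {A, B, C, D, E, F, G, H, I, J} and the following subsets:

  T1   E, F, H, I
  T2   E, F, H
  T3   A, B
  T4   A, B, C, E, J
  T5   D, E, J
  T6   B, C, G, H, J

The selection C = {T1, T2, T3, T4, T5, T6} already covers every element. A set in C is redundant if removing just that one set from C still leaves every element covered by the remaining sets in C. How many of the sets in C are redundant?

Drop T1: I uncovered — not redundant.
Drop T2: the rest still cover every element — redundant.
Drop T3: the rest still cover every element — redundant.
Drop T4: the rest still cover every element — redundant.
Drop T5: D uncovered — not redundant.
Drop T6: G uncovered — not redundant.
3 redundant: T2, T3, T4.

3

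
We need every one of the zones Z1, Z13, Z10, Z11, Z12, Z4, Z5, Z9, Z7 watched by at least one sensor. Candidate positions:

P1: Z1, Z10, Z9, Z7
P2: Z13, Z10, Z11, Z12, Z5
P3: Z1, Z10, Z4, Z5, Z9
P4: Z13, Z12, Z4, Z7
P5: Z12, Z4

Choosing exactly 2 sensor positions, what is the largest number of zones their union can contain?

Choosing P1, P2 covers {Z1, Z13, Z10, Z11, Z12, Z5, Z9, Z7} — 8 zones.
No choice of 2 sensor positions does better; here Z4 is left uncovered.

8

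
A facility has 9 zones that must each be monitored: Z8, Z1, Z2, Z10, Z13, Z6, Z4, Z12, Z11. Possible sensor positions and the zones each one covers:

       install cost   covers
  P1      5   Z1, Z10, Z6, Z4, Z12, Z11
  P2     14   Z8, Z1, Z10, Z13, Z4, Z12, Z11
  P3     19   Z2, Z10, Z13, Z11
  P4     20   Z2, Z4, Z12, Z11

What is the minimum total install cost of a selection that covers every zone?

P1, P2, P3 cover every zone at install cost 5 + 14 + 19 = 38.
Any cover uses at least 3 sensor positions; among all covering selections none totals below 38.

38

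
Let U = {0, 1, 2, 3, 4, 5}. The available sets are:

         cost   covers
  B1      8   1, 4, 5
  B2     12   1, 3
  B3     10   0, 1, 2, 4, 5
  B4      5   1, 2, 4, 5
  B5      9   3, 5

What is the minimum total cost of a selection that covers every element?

B3, B5 cover every element at cost 10 + 9 = 19.
Any cover uses at least 2 sets; among all covering selections none totals below 19.

19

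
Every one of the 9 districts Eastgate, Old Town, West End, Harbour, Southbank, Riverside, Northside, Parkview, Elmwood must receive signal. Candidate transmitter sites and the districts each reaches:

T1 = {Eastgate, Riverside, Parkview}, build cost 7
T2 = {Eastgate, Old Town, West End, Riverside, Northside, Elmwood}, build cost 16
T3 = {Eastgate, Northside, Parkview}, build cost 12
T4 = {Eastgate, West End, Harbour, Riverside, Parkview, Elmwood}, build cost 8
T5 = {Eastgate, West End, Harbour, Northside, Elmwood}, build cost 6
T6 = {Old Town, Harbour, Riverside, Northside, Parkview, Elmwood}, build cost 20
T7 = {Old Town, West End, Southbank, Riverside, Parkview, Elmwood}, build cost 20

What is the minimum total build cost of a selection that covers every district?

26

T5, T7 cover every district at build cost 6 + 20 = 26.
Any cover uses at least 2 transmitter sites; among all covering selections none totals below 26.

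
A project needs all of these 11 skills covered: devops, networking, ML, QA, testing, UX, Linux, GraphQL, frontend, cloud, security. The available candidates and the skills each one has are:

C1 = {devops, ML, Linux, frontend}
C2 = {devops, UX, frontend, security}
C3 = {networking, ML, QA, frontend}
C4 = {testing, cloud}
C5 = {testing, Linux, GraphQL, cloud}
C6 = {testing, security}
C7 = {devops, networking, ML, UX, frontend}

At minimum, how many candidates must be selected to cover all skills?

C2, C3, C5 together cover {devops, networking, ML, QA, testing, UX, Linux, GraphQL, frontend, cloud, security} — every skill.
No 2 of the 7 candidates cover everything (all 21 pairs fall short), so 3 is minimum.
Greedy (largest uncovered first) would take C7, C5, C2, C3 — 4 candidates — but 3 suffice.

3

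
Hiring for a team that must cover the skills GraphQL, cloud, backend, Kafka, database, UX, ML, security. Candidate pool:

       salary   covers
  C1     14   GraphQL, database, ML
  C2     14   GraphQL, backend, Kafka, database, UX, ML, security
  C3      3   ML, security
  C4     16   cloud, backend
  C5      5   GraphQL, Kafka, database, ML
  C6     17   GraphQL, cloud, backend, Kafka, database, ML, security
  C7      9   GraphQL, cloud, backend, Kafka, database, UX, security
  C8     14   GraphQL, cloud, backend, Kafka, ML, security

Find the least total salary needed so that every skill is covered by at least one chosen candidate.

12

C3, C7 cover every skill at salary 3 + 9 = 12.
Any cover uses at least 2 candidates; among all covering selections none totals below 12.
Greedy by coverage-per-salary would pick C5, C7 for 14 — worse than the optimum 12.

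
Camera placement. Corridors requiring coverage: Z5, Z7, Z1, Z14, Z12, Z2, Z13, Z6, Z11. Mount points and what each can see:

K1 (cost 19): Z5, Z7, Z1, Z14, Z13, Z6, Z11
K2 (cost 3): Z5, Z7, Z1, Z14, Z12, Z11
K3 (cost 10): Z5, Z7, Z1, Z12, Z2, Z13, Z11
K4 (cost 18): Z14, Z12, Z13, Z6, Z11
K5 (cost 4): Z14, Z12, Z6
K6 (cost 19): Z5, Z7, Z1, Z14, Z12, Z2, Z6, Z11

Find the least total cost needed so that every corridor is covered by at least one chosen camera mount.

14

K3, K5 cover every corridor at cost 10 + 4 = 14.
Any cover uses at least 2 camera mounts; among all covering selections none totals below 14.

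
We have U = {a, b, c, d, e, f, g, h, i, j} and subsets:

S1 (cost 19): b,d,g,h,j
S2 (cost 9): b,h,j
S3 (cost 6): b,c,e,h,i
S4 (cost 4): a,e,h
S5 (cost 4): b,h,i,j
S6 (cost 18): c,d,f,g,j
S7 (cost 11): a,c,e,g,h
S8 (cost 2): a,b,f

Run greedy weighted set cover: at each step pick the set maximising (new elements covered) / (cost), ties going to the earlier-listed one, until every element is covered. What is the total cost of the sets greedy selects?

Pick 1: S8 adds 3 new (a, b, f) at cost 2 (ratio 3/2).
Pick 2: S5 adds 3 new (h, i, j) at cost 4 (ratio 3/4).
Pick 3: S3 adds 2 new (c, e) at cost 6 (ratio 2/6).
Pick 4: S6 adds 2 new (d, g) at cost 18 (ratio 2/18).
Greedy total cost: 2 + 4 + 6 + 18 = 30. (The true optimum is 26, so greedy overshoots here.)

30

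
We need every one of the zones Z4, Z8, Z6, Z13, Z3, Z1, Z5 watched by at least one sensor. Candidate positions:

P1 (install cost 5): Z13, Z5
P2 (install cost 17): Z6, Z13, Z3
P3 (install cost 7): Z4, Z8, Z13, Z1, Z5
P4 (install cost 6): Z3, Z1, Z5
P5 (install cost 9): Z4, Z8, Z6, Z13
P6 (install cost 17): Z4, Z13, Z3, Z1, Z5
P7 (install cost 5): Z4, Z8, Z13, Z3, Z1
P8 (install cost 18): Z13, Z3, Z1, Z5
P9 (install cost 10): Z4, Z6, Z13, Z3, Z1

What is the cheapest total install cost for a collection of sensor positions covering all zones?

15

P4, P5 cover every zone at install cost 6 + 9 = 15.
Any cover uses at least 2 sensor positions; among all covering selections none totals below 15.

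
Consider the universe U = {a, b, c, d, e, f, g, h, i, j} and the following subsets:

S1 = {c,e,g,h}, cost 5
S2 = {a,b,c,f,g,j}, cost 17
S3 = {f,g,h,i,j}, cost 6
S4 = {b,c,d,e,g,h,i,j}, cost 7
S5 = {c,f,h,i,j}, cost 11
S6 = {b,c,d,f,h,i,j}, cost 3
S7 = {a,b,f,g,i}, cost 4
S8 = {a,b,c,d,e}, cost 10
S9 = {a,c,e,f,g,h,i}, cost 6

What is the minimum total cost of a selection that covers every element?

S6, S9 cover every element at cost 3 + 6 = 9.
Any cover uses at least 2 sets; among all covering selections none totals below 9.
Greedy by coverage-per-cost would pick S6, S7, S1 for 12 — worse than the optimum 9.

9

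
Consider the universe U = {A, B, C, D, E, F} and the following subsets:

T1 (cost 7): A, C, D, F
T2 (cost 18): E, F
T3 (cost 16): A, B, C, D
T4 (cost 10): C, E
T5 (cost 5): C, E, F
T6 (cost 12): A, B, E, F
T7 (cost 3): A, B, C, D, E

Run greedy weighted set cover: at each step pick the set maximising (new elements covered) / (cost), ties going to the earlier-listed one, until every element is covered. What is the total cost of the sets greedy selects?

8

Pick 1: T7 adds 5 new (A, B, C, D, E) at cost 3 (ratio 5/3).
Pick 2: T5 adds 1 new (F) at cost 5 (ratio 1/5).
Greedy total cost: 3 + 5 = 8.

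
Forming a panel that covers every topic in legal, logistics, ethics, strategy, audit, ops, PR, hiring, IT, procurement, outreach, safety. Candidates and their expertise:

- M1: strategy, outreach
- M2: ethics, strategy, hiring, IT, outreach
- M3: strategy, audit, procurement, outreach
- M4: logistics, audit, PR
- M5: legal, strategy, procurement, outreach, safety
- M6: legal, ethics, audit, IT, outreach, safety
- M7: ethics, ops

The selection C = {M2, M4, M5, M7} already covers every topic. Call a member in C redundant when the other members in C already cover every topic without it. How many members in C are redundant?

0

Drop M2: hiring, IT uncovered — not redundant.
Drop M4: logistics, audit, PR uncovered — not redundant.
Drop M5: legal, procurement, safety uncovered — not redundant.
Drop M7: ops uncovered — not redundant.
None of the members in C is redundant.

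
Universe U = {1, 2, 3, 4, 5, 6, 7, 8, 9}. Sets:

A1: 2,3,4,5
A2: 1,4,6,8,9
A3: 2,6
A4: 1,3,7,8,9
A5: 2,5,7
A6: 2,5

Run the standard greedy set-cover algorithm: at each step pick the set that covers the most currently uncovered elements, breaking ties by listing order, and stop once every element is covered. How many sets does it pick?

3

Pick 1: A2 covers 5 new elements (1, 4, 6, 8, 9).
Pick 2: A1 covers 3 new elements (2, 3, 5).
Pick 3: A4 covers 1 new elements (7).
Greedy uses 3 sets.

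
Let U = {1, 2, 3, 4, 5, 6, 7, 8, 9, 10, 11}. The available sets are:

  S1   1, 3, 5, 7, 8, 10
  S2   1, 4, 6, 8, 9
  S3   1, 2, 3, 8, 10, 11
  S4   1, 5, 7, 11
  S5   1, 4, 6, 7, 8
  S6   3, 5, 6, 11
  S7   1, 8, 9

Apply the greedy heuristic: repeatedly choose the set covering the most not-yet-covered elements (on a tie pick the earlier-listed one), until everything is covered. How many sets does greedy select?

Pick 1: S1 covers 6 new elements (1, 3, 5, 7, 8, 10).
Pick 2: S2 covers 3 new elements (4, 6, 9).
Pick 3: S3 covers 2 new elements (2, 11).
Greedy uses 3 sets.

3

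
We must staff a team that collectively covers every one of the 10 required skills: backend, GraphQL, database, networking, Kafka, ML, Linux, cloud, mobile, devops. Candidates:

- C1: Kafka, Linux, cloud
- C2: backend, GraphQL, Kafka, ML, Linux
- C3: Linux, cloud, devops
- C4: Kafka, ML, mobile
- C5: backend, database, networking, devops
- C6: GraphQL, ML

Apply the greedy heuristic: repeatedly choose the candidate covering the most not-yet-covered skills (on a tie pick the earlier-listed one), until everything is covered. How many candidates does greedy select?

4

Pick 1: C2 covers 5 new skills (backend, GraphQL, Kafka, ML, Linux).
Pick 2: C5 covers 3 new skills (database, networking, devops).
Pick 3: C1 covers 1 new skills (cloud).
Pick 4: C4 covers 1 new skills (mobile).
Greedy uses 4 candidates.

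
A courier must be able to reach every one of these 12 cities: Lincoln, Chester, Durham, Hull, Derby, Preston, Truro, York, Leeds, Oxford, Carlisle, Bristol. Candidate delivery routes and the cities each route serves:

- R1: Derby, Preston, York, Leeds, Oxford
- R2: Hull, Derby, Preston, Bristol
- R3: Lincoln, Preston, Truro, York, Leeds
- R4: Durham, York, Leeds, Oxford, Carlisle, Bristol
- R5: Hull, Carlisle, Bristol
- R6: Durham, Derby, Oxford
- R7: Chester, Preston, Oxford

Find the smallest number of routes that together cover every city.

R2, R3, R4, R7 together cover {Lincoln, Chester, Durham, Hull, Derby, Preston, Truro, York, Leeds, Oxford, Carlisle, Bristol} — every city.
No 3 of the 7 routes cover everything (all 35 triples fall short), so 4 is minimum.

4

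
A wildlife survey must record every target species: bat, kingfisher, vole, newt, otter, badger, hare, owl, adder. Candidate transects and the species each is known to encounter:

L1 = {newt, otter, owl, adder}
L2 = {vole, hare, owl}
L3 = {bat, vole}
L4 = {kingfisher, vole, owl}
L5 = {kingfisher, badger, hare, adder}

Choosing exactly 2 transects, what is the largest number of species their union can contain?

7

Choosing L1, L5 covers {kingfisher, newt, otter, badger, hare, owl, adder} — 7 species.
No choice of 2 transects does better; here bat, vole are left uncovered.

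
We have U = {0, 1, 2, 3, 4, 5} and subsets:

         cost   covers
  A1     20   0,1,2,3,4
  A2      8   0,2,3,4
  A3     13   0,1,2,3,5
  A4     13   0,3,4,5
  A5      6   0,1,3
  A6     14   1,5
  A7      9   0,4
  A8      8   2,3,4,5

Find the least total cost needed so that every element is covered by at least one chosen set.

14

A5, A8 cover every element at cost 6 + 8 = 14.
Any cover uses at least 2 sets; among all covering selections none totals below 14.
Greedy by coverage-per-cost would pick A2, A5, A8 for 22 — worse than the optimum 14.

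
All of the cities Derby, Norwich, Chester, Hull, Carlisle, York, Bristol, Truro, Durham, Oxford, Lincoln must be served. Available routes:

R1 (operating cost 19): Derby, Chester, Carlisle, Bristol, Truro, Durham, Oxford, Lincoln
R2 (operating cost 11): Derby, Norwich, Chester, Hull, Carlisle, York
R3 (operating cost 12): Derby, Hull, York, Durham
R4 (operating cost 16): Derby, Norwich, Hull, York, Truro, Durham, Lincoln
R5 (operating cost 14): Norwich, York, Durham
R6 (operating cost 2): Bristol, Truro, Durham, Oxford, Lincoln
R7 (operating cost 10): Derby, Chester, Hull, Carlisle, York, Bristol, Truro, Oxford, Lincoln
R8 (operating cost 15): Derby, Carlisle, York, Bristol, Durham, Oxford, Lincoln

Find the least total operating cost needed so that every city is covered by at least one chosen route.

13

R2, R6 cover every city at operating cost 11 + 2 = 13.
Any cover uses at least 2 routes; among all covering selections none totals below 13.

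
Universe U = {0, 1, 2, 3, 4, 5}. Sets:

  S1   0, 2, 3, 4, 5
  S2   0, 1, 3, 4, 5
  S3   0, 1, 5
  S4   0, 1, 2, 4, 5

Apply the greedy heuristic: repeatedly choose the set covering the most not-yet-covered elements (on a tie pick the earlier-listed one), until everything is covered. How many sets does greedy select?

2

Pick 1: S1 covers 5 new elements (0, 2, 3, 4, 5).
Pick 2: S2 covers 1 new elements (1).
Greedy uses 2 sets.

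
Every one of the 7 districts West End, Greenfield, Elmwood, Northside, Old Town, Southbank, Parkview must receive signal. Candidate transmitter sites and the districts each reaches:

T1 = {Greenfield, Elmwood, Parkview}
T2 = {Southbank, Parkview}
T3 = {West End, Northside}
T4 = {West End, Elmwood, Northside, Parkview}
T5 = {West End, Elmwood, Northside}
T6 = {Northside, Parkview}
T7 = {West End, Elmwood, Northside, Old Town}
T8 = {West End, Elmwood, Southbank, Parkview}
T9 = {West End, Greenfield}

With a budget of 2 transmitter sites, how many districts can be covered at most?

6

Choosing T1, T7 covers {West End, Greenfield, Elmwood, Northside, Old Town, Parkview} — 6 districts.
No choice of 2 transmitter sites does better; here Southbank is left uncovered.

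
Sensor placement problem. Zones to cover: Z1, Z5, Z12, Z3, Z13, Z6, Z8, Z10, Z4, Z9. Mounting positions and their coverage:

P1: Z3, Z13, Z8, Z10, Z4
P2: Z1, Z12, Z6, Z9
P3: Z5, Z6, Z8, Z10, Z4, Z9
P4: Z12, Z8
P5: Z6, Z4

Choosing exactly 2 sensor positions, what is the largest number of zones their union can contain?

Choosing P1, P2 covers {Z1, Z12, Z3, Z13, Z6, Z8, Z10, Z4, Z9} — 9 zones.
No choice of 2 sensor positions does better; here Z5 is left uncovered.

9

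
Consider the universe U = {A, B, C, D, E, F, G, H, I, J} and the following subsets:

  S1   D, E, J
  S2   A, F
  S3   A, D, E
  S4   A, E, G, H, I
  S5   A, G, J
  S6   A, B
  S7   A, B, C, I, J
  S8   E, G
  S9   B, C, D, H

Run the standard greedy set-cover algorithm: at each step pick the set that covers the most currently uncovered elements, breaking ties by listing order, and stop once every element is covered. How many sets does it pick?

Pick 1: S4 covers 5 new elements (A, E, G, H, I).
Pick 2: S7 covers 3 new elements (B, C, J).
Pick 3: S1 covers 1 new elements (D).
Pick 4: S2 covers 1 new elements (F).
Greedy uses 4 sets.

4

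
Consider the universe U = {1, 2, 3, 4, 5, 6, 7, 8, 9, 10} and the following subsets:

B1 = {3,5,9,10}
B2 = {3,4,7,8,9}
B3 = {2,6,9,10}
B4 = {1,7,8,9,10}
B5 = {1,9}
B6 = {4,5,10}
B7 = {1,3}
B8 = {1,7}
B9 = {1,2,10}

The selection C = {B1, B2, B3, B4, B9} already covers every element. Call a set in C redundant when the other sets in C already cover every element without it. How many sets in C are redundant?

Drop B1: 5 uncovered — not redundant.
Drop B2: 4 uncovered — not redundant.
Drop B3: 6 uncovered — not redundant.
Drop B4: the rest still cover every element — redundant.
Drop B9: the rest still cover every element — redundant.
2 redundant: B4, B9.

2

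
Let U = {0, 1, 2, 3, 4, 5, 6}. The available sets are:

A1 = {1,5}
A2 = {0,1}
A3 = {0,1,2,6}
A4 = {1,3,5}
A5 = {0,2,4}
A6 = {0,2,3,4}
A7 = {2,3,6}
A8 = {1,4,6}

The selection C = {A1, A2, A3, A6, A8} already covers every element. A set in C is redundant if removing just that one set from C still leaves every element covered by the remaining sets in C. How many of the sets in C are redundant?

3

Drop A1: 5 uncovered — not redundant.
Drop A2: the rest still cover every element — redundant.
Drop A3: the rest still cover every element — redundant.
Drop A6: 3 uncovered — not redundant.
Drop A8: the rest still cover every element — redundant.
3 redundant: A2, A3, A8.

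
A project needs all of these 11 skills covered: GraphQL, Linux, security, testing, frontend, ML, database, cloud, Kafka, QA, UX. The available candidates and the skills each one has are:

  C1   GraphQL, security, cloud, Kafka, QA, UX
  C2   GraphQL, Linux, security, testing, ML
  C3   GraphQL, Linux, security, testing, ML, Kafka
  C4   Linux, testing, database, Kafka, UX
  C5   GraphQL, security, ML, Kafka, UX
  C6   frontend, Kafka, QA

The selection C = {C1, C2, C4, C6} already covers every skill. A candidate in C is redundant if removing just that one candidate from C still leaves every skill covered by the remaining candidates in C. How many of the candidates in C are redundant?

0

Drop C1: cloud uncovered — not redundant.
Drop C2: ML uncovered — not redundant.
Drop C4: database uncovered — not redundant.
Drop C6: frontend uncovered — not redundant.
None of the candidates in C is redundant.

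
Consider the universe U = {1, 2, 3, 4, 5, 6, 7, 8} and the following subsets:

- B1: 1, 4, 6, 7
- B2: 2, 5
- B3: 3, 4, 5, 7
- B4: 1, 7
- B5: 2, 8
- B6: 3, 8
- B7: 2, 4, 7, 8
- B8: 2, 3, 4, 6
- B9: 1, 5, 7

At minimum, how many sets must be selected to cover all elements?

3

B1, B2, B6 together cover {1, 2, 3, 4, 5, 6, 7, 8} — every element.
No 2 of the 9 sets cover everything (all 36 pairs fall short), so 3 is minimum.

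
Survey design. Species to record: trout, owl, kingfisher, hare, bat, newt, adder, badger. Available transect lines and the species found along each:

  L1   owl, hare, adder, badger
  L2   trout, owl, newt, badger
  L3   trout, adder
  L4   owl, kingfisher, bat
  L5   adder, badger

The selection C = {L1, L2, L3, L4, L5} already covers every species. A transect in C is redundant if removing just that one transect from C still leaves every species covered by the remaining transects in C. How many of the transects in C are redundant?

Drop L1: hare uncovered — not redundant.
Drop L2: newt uncovered — not redundant.
Drop L3: the rest still cover every species — redundant.
Drop L4: kingfisher, bat uncovered — not redundant.
Drop L5: the rest still cover every species — redundant.
2 redundant: L3, L5.

2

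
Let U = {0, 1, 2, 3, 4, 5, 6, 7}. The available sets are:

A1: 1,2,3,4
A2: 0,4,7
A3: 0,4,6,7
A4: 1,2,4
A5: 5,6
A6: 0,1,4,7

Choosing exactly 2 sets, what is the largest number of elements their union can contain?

Choosing A1, A3 covers {0, 1, 2, 3, 4, 6, 7} — 7 elements.
No choice of 2 sets does better; here 5 is left uncovered.

7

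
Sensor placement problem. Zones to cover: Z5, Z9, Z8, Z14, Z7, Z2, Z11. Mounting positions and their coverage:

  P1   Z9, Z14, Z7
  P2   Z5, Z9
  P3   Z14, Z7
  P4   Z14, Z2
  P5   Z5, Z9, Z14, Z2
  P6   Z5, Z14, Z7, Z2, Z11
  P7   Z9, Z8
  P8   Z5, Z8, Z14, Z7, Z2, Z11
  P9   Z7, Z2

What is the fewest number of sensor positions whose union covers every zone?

P1, P8 together cover {Z5, Z9, Z8, Z14, Z7, Z2, Z11} — every zone.
No single sensor position contains all 7 zones, so 2 is optimal.

2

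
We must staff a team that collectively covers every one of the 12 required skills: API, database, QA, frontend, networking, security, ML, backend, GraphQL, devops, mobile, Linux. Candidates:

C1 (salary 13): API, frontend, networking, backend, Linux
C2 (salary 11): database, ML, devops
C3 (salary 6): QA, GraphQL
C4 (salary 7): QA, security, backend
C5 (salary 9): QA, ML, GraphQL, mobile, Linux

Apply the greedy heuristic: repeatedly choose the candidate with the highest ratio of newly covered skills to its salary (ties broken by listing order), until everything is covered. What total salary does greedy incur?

Pick 1: C5 adds 5 new (QA, ML, GraphQL, mobile, Linux) at salary 9 (ratio 5/9).
Pick 2: C1 adds 4 new (API, frontend, networking, backend) at salary 13 (ratio 4/13).
Pick 3: C2 adds 2 new (database, devops) at salary 11 (ratio 2/11).
Pick 4: C4 adds 1 new (security) at salary 7 (ratio 1/7).
Greedy total salary: 9 + 13 + 11 + 7 = 40.

40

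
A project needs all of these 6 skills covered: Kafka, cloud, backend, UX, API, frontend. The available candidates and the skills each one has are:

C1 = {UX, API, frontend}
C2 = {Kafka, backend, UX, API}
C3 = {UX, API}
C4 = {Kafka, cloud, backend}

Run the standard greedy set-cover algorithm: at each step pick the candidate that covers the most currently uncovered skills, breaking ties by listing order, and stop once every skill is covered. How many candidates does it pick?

3

Pick 1: C2 covers 4 new skills (Kafka, backend, UX, API).
Pick 2: C1 covers 1 new skills (frontend).
Pick 3: C4 covers 1 new skills (cloud).
Greedy uses 3 candidates. (The true minimum is 2.)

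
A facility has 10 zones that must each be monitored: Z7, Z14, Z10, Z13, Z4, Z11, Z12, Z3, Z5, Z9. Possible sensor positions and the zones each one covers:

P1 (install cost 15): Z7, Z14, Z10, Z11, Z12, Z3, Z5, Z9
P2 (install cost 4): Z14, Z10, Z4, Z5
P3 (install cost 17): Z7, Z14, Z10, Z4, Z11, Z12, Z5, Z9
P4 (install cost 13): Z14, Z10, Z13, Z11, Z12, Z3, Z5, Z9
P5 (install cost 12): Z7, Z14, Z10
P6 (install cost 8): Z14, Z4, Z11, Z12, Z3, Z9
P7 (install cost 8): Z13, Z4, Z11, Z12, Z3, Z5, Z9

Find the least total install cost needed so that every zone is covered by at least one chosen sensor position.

20

P5, P7 cover every zone at install cost 12 + 8 = 20.
Any cover uses at least 2 sensor positions; among all covering selections none totals below 20.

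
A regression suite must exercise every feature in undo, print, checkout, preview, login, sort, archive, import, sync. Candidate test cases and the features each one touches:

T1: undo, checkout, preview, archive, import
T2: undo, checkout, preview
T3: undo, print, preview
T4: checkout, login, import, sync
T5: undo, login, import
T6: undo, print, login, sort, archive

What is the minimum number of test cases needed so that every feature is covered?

T1, T4, T6 together cover {undo, print, checkout, preview, login, sort, archive, import, sync} — every feature.
No 2 of the 6 test cases cover everything (all 15 pairs fall short), so 3 is minimum.

3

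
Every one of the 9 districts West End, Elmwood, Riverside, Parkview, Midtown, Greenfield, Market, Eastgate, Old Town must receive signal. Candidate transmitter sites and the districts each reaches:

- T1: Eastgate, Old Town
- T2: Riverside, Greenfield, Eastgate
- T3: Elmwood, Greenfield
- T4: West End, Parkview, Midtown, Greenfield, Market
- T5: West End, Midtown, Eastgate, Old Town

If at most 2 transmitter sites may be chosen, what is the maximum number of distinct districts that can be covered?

7

Choosing T1, T4 covers {West End, Parkview, Midtown, Greenfield, Market, Eastgate, Old Town} — 7 districts.
No choice of 2 transmitter sites does better; here Elmwood, Riverside are left uncovered.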